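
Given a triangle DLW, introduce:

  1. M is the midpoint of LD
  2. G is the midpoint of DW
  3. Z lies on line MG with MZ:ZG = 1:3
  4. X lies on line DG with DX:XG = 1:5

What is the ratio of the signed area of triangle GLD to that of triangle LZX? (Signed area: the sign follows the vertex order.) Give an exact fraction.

Assign D = (0, 0), L = (1, 0), W = (0, 1) — the answer is frame-independent, so this choice is without loss of generality.
1. M is the midpoint of LD ⇒ M = (1/2, 0)
2. G is the midpoint of DW ⇒ G = (0, 1/2)
3. Z lies on line MG with MZ:ZG = 1:3 ⇒ Z = (3/8, 1/8)
4. X lies on line DG with DX:XG = 1:5 ⇒ X = (0, 1/12)
2·[GLD] = -1/2, 2·[LZX] = 7/96
[GLD]:[LZX] = -1/2:7/96 = -48/7

[GLD]:[LZX] = -48/7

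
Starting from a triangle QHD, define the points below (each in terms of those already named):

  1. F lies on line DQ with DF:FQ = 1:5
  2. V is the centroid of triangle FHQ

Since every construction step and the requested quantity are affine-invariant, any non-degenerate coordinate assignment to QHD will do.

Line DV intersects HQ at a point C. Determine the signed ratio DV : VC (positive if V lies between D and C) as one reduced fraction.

DV:VC = 13/5

Assign Q = (0, 0), H = (1, 0), D = (0, 1) — the answer is frame-independent, so this choice is without loss of generality.
1. F lies on line DQ with DF:FQ = 1:5 ⇒ F = (0, 5/6)
2. V is the centroid of triangle FHQ ⇒ V = (1/3, 5/18)
line DV meets HQ at C = (6/13, 0)
V = D + t·(C−D) with t = 13/18, so DV:VC = 13/18:5/18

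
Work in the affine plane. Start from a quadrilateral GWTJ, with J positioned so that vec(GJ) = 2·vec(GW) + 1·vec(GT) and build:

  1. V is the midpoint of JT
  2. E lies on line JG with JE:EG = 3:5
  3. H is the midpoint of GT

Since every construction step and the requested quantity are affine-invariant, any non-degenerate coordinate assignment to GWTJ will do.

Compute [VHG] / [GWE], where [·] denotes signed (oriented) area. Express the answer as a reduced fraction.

[VHG]:[GWE] = 4/5

Set G = (0, 0), W = (1, 0), T = (0, 1), J = (2, 1); any affine frame gives the same invariant.
1. V is the midpoint of JT ⇒ V = (1, 1)
2. E lies on line JG with JE:EG = 3:5 ⇒ E = (5/4, 5/8)
3. H is the midpoint of GT ⇒ H = (0, 1/2)
2·[VHG] = 1/2, 2·[GWE] = 5/8
[VHG]:[GWE] = 1/2:5/8 = 4/5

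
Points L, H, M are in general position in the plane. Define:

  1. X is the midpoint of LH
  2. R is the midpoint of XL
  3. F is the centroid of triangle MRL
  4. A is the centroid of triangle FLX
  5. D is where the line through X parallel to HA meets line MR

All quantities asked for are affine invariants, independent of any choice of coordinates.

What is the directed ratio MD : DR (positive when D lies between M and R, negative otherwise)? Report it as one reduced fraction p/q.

Choose coordinates L = (0, 0), H = (1, 0), M = (0, 1).
1. X is the midpoint of LH ⇒ X = (1/2, 0)
2. R is the midpoint of XL ⇒ R = (1/4, 0)
3. F is the centroid of triangle MRL ⇒ F = (1/12, 1/3)
4. A is the centroid of triangle FLX ⇒ A = (7/36, 1/9)
5. D is where the line through X parallel to HA meets line MR ⇒ D = (27/112, 1/28)
D = M + t·(R−M) with t = 27/28, so MD:DR = t:(1−t) = 27/28:1/28

MD:DR = 27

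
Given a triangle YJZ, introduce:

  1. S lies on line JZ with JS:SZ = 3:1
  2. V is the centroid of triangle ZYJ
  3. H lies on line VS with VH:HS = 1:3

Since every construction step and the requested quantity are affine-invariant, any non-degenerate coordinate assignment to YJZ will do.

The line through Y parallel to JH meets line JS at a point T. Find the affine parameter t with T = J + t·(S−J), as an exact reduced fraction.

Assign Y = (0, 0), J = (1, 0), Z = (0, 1) — the answer is frame-independent, so this choice is without loss of generality.
1. S lies on line JZ with JS:SZ = 3:1 ⇒ S = (1/4, 3/4)
2. V is the centroid of triangle ZYJ ⇒ V = (1/3, 1/3)
3. H lies on line VS with VH:HS = 1:3 ⇒ H = (5/16, 7/16)
through Y parallel to JH: direction (-11/16, 7/16); meets JS at T = (11/4, -7/4)
T = J + t·(S−J) with t = -7/3

t = -7/3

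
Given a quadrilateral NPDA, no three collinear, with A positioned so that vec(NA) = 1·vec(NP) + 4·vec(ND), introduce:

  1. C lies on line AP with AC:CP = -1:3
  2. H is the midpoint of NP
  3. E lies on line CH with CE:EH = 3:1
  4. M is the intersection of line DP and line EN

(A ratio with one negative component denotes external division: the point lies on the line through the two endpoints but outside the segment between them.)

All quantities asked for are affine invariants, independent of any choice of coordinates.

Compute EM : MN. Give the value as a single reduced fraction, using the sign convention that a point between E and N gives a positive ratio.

EM:MN = 9/8

Assign N = (0, 0), P = (1, 0), D = (0, 1), A = (1, 4) — the answer is frame-independent, so this choice is without loss of generality.
1. C lies on line AP with AC:CP = -1:3 ⇒ C = (1, 6)
2. H is the midpoint of NP ⇒ H = (1/2, 0)
3. E lies on line CH with CE:EH = 3:1 ⇒ E = (5/8, 3/2)
4. M is the intersection of line DP and line EN ⇒ M = (5/17, 12/17)
M = E + t·(N−E) with t = 9/17, so EM:MN = t:(1−t) = 9/17:8/17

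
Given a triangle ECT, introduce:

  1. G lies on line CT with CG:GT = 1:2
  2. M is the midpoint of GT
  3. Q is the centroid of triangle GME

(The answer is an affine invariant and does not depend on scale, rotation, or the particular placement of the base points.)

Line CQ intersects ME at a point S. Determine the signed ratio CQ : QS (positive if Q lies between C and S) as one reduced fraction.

Work in coordinates with E = (0, 0), C = (1, 0), T = (0, 1).
1. G lies on line CT with CG:GT = 1:2 ⇒ G = (2/3, 1/3)
2. M is the midpoint of GT ⇒ M = (1/3, 2/3)
3. Q is the centroid of triangle GME ⇒ Q = (1/3, 1/3)
line CQ meets ME at S = (1/5, 2/5)
Q = C + t·(S−C) with t = 5/6, so CQ:QS = 5/6:1/6

CQ:QS = 5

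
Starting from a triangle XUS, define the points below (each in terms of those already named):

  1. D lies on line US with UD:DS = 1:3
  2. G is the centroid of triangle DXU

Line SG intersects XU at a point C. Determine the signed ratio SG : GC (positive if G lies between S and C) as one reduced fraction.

Work in coordinates with X = (0, 0), U = (1, 0), S = (0, 1).
1. D lies on line US with UD:DS = 1:3 ⇒ D = (3/4, 1/4)
2. G is the centroid of triangle DXU ⇒ G = (7/12, 1/12)
line SG meets XU at C = (7/11, 0)
G = S + t·(C−S) with t = 11/12, so SG:GC = 11/12:1/12

SG:GC = 11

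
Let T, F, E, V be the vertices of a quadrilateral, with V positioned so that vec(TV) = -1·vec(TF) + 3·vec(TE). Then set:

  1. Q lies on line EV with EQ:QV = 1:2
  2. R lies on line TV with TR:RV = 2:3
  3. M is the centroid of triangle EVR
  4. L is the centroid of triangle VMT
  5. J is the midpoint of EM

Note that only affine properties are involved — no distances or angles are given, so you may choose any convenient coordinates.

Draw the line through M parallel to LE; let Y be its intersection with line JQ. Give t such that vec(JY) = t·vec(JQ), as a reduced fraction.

Set T = (0, 0), F = (1, 0), E = (0, 1), V = (-1, 3); any affine frame gives the same invariant.
1. Q lies on line EV with EQ:QV = 1:2 ⇒ Q = (-1/3, 5/3)
2. R lies on line TV with TR:RV = 2:3 ⇒ R = (-2/5, 6/5)
3. M is the centroid of triangle EVR ⇒ M = (-7/15, 26/15)
4. L is the centroid of triangle VMT ⇒ L = (-22/45, 71/45)
5. J is the midpoint of EM ⇒ J = (-7/30, 41/30)
through M parallel to LE: direction (22/45, -26/45); meets JQ at Y = (-17/60, 91/60)
Y = J + t·(Q−J) with t = 1/2

t = 1/2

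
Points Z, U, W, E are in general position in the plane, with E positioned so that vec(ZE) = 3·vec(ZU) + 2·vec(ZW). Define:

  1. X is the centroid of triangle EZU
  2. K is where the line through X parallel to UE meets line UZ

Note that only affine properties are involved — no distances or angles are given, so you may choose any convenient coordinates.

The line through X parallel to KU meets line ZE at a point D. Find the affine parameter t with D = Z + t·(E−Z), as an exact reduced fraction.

Set Z = (0, 0), U = (1, 0), W = (0, 1), E = (3, 2); any affine frame gives the same invariant.
1. X is the centroid of triangle EZU ⇒ X = (4/3, 2/3)
2. K is where the line through X parallel to UE meets line UZ ⇒ K = (2/3, 0)
through X parallel to KU: direction (1/3, 0); meets ZE at D = (1, 2/3)
D = Z + t·(E−Z) with t = 1/3

t = 1/3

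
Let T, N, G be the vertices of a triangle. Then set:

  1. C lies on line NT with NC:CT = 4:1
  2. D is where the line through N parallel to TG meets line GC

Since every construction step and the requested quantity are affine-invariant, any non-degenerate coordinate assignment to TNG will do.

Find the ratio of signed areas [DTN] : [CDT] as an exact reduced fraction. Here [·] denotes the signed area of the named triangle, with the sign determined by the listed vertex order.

[DTN]:[CDT] = 5

Choose coordinates T = (0, 0), N = (1, 0), G = (0, 1).
1. C lies on line NT with NC:CT = 4:1 ⇒ C = (1/5, 0)
2. D is where the line through N parallel to TG meets line GC ⇒ D = (1, -4)
2·[DTN] = -4, 2·[CDT] = -4/5
[DTN]:[CDT] = -4:-4/5 = 5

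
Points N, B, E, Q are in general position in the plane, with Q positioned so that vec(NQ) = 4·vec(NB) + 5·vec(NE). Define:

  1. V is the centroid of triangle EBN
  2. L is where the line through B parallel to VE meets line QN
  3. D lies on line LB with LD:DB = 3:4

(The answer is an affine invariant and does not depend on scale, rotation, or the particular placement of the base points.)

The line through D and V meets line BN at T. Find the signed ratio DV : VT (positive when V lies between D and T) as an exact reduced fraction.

DV:VT = 29/91

Choose coordinates N = (0, 0), B = (1, 0), E = (0, 1), Q = (4, 5).
1. V is the centroid of triangle EBN ⇒ V = (1/3, 1/3)
2. L is where the line through B parallel to VE meets line QN ⇒ L = (8/13, 10/13)
3. D lies on line LB with LD:DB = 3:4 ⇒ D = (71/91, 40/91)
line DV meets BN at T = (-31/29, 0)
V = D + t·(T−D) with t = 29/120, so DV:VT = 29/120:91/120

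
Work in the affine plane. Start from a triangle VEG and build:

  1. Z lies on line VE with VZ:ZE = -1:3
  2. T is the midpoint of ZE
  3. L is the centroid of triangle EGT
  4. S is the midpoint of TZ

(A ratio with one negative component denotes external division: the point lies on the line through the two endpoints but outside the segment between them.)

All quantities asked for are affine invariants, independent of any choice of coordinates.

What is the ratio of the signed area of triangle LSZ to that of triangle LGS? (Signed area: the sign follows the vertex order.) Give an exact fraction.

[LSZ]:[LGS] = -1/4

Choose coordinates V = (0, 0), E = (1, 0), G = (0, 1).
1. Z lies on line VE with VZ:ZE = -1:3 ⇒ Z = (-1/2, 0)
2. T is the midpoint of ZE ⇒ T = (1/4, 0)
3. L is the centroid of triangle EGT ⇒ L = (5/12, 1/3)
4. S is the midpoint of TZ ⇒ S = (-1/8, 0)
2·[LSZ] = -1/8, 2·[LGS] = 1/2
[LSZ]:[LGS] = -1/8:1/2 = -1/4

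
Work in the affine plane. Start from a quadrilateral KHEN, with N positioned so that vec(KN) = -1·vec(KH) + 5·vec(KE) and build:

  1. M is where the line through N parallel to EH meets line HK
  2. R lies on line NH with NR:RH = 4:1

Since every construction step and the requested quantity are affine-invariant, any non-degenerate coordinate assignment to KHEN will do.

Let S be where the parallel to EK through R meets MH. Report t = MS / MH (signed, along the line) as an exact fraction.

t = 17/15

Assign K = (0, 0), H = (1, 0), E = (0, 1), N = (-1, 5) — the answer is frame-independent, so this choice is without loss of generality.
1. M is where the line through N parallel to EH meets line HK ⇒ M = (4, 0)
2. R lies on line NH with NR:RH = 4:1 ⇒ R = (3/5, 1)
through R parallel to EK: direction (0, -1); meets MH at S = (3/5, 0)
S = M + t·(H−M) with t = 17/15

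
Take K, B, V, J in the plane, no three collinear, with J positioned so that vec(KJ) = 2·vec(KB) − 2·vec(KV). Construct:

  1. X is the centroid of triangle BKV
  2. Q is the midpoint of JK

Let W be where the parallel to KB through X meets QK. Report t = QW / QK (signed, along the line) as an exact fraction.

Set K = (0, 0), B = (1, 0), V = (0, 1), J = (2, -2); any affine frame gives the same invariant.
1. X is the centroid of triangle BKV ⇒ X = (1/3, 1/3)
2. Q is the midpoint of JK ⇒ Q = (1, -1)
through X parallel to KB: direction (1, 0); meets QK at W = (-1/3, 1/3)
W = Q + t·(K−Q) with t = 4/3

t = 4/3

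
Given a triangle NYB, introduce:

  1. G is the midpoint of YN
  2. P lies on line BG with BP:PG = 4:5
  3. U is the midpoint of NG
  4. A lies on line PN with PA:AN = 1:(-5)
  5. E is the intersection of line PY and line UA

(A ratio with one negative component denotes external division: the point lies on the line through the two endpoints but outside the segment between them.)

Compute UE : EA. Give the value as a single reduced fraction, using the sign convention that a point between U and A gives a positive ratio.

Choose coordinates N = (0, 0), Y = (1, 0), B = (0, 1).
1. G is the midpoint of YN ⇒ G = (1/2, 0)
2. P lies on line BG with BP:PG = 4:5 ⇒ P = (2/9, 5/9)
3. U is the midpoint of NG ⇒ U = (1/4, 0)
4. A lies on line PN with PA:AN = 1:(-5) ⇒ A = (5/18, 25/36)
5. E is the intersection of line PY and line UA ⇒ E = (13/48, 25/48)
E = U + t·(A−U) with t = 3/4, so UE:EA = t:(1−t) = 3/4:1/4

UE:EA = 3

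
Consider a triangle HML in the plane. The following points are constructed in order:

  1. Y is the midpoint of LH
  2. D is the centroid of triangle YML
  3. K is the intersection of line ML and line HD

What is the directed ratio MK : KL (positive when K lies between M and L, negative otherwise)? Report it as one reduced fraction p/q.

Work in coordinates with H = (0, 0), M = (1, 0), L = (0, 1).
1. Y is the midpoint of LH ⇒ Y = (0, 1/2)
2. D is the centroid of triangle YML ⇒ D = (1/3, 1/2)
3. K is the intersection of line ML and line HD ⇒ K = (2/5, 3/5)
K = M + t·(L−M) with t = 3/5, so MK:KL = t:(1−t) = 3/5:2/5

MK:KL = 3/2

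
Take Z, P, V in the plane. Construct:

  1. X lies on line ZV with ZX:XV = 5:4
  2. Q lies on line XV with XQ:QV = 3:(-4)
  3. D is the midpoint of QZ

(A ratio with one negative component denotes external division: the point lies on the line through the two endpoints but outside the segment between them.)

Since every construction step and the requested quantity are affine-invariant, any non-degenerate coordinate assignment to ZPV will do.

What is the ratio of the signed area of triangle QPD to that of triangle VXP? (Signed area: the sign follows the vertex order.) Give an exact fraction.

Choose coordinates Z = (0, 0), P = (1, 0), V = (0, 1).
1. X lies on line ZV with ZX:XV = 5:4 ⇒ X = (0, 5/9)
2. Q lies on line XV with XQ:QV = 3:(-4) ⇒ Q = (0, -7/9)
3. D is the midpoint of QZ ⇒ D = (0, -7/18)
2·[QPD] = 7/18, 2·[VXP] = 4/9
[QPD]:[VXP] = 7/18:4/9 = 7/8

[QPD]:[VXP] = 7/8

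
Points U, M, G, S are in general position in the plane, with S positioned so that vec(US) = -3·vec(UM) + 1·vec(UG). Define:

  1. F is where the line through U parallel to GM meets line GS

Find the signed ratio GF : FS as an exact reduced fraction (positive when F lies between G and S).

GF:FS = 1/2

Assign U = (0, 0), M = (1, 0), G = (0, 1), S = (-3, 1) — the answer is frame-independent, so this choice is without loss of generality.
1. F is where the line through U parallel to GM meets line GS ⇒ F = (-1, 1)
F = G + t·(S−G) with t = 1/3, so GF:FS = t:(1−t) = 1/3:2/3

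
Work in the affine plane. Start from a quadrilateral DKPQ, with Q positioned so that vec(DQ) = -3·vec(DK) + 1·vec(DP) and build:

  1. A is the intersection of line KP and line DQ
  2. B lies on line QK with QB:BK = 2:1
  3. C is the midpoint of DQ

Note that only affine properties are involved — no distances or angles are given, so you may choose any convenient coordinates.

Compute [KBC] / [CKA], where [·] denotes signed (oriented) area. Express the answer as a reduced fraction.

[KBC]:[CKA] = -1/6

Assign D = (0, 0), K = (1, 0), P = (0, 1), Q = (-3, 1) — the answer is frame-independent, so this choice is without loss of generality.
1. A is the intersection of line KP and line DQ ⇒ A = (3/2, -1/2)
2. B lies on line QK with QB:BK = 2:1 ⇒ B = (-1/3, 1/3)
3. C is the midpoint of DQ ⇒ C = (-3/2, 1/2)
2·[KBC] = 1/6, 2·[CKA] = -1
[KBC]:[CKA] = 1/6:-1 = -1/6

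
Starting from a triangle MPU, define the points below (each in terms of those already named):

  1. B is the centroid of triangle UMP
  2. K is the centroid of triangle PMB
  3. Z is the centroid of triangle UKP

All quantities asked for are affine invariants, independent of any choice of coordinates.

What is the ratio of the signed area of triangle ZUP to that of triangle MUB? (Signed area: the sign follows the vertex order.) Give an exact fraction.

[ZUP]:[MUB] = 4/9

Work in coordinates with M = (0, 0), P = (1, 0), U = (0, 1).
1. B is the centroid of triangle UMP ⇒ B = (1/3, 1/3)
2. K is the centroid of triangle PMB ⇒ K = (4/9, 1/9)
3. Z is the centroid of triangle UKP ⇒ Z = (13/27, 10/27)
2·[ZUP] = -4/27, 2·[MUB] = -1/3
[ZUP]:[MUB] = -4/27:-1/3 = 4/9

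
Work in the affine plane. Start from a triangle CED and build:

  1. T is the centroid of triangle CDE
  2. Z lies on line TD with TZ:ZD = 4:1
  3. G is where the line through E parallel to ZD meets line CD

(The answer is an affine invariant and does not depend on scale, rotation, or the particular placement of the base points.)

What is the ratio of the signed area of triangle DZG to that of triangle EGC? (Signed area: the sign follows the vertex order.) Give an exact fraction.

[DZG]:[EGC] = 1/30

Assign C = (0, 0), E = (1, 0), D = (0, 1) — the answer is frame-independent, so this choice is without loss of generality.
1. T is the centroid of triangle CDE ⇒ T = (1/3, 1/3)
2. Z lies on line TD with TZ:ZD = 4:1 ⇒ Z = (1/15, 13/15)
3. G is where the line through E parallel to ZD meets line CD ⇒ G = (0, 2)
2·[DZG] = 1/15, 2·[EGC] = 2
[DZG]:[EGC] = 1/15:2 = 1/30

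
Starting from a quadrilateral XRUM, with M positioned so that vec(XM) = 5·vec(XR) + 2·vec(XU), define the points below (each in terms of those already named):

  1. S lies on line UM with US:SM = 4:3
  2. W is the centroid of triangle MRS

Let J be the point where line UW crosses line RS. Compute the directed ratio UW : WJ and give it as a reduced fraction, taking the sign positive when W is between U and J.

Set X = (0, 0), R = (1, 0), U = (0, 1), M = (5, 2); any affine frame gives the same invariant.
1. S lies on line UM with US:SM = 4:3 ⇒ S = (20/7, 11/7)
2. W is the centroid of triangle MRS ⇒ W = (62/21, 25/21)
line UW meets RS at J = (248/105, 121/105)
W = U + t·(J−U) with t = 5/4, so UW:WJ = 5/4:-1/4

UW:WJ = -5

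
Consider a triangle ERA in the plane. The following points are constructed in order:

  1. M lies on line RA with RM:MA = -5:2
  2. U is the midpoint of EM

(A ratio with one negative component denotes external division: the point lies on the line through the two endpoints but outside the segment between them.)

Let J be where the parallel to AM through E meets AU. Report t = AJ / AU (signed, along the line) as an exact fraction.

Choose coordinates E = (0, 0), R = (1, 0), A = (0, 1).
1. M lies on line RA with RM:MA = -5:2 ⇒ M = (-2/3, 5/3)
2. U is the midpoint of EM ⇒ U = (-1/3, 5/6)
through E parallel to AM: direction (-2/3, 2/3); meets AU at J = (-2/3, 2/3)
J = A + t·(U−A) with t = 2

t = 2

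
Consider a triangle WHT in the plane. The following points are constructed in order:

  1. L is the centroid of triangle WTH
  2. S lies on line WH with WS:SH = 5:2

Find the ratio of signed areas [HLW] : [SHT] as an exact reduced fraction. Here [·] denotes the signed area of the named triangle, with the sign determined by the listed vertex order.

Work in coordinates with W = (0, 0), H = (1, 0), T = (0, 1).
1. L is the centroid of triangle WTH ⇒ L = (1/3, 1/3)
2. S lies on line WH with WS:SH = 5:2 ⇒ S = (5/7, 0)
2·[HLW] = 1/3, 2·[SHT] = 2/7
[HLW]:[SHT] = 1/3:2/7 = 7/6

[HLW]:[SHT] = 7/6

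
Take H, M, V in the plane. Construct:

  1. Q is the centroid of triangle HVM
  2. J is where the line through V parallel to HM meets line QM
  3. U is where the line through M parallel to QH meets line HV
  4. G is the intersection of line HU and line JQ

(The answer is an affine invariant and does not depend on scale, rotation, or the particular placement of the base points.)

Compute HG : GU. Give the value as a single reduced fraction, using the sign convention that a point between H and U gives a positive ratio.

Set H = (0, 0), M = (1, 0), V = (0, 1); any affine frame gives the same invariant.
1. Q is the centroid of triangle HVM ⇒ Q = (1/3, 1/3)
2. J is where the line through V parallel to HM meets line QM ⇒ J = (-1, 1)
3. U is where the line through M parallel to QH meets line HV ⇒ U = (0, -1)
4. G is the intersection of line HU and line JQ ⇒ G = (0, 1/2)
G = H + t·(U−H) with t = -1/2, so HG:GU = t:(1−t) = -1/2:3/2

HG:GU = -1/3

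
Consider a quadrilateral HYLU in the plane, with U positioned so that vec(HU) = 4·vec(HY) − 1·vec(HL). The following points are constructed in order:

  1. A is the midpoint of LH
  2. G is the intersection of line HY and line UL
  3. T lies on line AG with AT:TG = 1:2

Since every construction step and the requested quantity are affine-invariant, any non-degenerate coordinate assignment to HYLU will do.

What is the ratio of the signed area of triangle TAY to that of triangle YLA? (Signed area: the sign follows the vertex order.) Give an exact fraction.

[TAY]:[YLA] = 1/3

Choose coordinates H = (0, 0), Y = (1, 0), L = (0, 1), U = (4, -1).
1. A is the midpoint of LH ⇒ A = (0, 1/2)
2. G is the intersection of line HY and line UL ⇒ G = (2, 0)
3. T lies on line AG with AT:TG = 1:2 ⇒ T = (2/3, 1/3)
2·[TAY] = 1/6, 2·[YLA] = 1/2
[TAY]:[YLA] = 1/6:1/2 = 1/3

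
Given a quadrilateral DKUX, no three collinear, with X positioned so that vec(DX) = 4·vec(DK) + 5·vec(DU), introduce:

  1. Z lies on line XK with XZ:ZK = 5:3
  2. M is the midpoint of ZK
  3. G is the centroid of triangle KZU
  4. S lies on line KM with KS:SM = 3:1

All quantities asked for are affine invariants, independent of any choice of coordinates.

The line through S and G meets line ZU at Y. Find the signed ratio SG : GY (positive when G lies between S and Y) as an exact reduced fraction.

SG:GY = 7/8

Choose coordinates D = (0, 0), K = (1, 0), U = (0, 1), X = (4, 5).
1. Z lies on line XK with XZ:ZK = 5:3 ⇒ Z = (17/8, 15/8)
2. M is the midpoint of ZK ⇒ M = (25/16, 15/16)
3. G is the centroid of triangle KZU ⇒ G = (25/24, 23/24)
4. S lies on line KM with KS:SM = 3:1 ⇒ S = (91/64, 45/64)
line SG meets ZU at Y = (17/28, 5/4)
G = S + t·(Y−S) with t = 7/15, so SG:GY = 7/15:8/15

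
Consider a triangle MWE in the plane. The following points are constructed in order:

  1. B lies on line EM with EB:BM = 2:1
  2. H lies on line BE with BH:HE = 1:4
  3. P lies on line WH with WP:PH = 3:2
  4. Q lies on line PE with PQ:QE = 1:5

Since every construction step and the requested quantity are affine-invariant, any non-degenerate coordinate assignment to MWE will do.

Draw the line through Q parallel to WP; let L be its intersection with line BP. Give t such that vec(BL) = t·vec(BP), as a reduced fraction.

t = 5/3

Set M = (0, 0), W = (1, 0), E = (0, 1); any affine frame gives the same invariant.
1. B lies on line EM with EB:BM = 2:1 ⇒ B = (0, 1/3)
2. H lies on line BE with BH:HE = 1:4 ⇒ H = (0, 7/15)
3. P lies on line WH with WP:PH = 3:2 ⇒ P = (2/5, 7/25)
4. Q lies on line PE with PQ:QE = 1:5 ⇒ Q = (1/3, 2/5)
through Q parallel to WP: direction (-3/5, 7/25); meets BP at L = (2/3, 11/45)
L = B + t·(P−B) with t = 5/3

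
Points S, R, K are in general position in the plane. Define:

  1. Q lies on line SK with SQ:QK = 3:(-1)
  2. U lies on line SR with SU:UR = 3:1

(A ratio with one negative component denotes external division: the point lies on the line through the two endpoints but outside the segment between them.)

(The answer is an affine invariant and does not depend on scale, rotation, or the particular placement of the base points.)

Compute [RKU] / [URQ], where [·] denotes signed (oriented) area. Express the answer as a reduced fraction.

Assign S = (0, 0), R = (1, 0), K = (0, 1) — the answer is frame-independent, so this choice is without loss of generality.
1. Q lies on line SK with SQ:QK = 3:(-1) ⇒ Q = (0, 3/2)
2. U lies on line SR with SU:UR = 3:1 ⇒ U = (3/4, 0)
2·[RKU] = 1/4, 2·[URQ] = 3/8
[RKU]:[URQ] = 1/4:3/8 = 2/3

[RKU]:[URQ] = 2/3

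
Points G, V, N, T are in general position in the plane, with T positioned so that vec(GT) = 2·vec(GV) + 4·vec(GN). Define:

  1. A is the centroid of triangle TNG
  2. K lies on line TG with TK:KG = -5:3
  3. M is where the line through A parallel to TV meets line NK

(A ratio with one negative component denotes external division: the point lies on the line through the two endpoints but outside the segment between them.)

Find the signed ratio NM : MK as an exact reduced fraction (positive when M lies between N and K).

Choose coordinates G = (0, 0), V = (1, 0), N = (0, 1), T = (2, 4).
1. A is the centroid of triangle TNG ⇒ A = (2/3, 5/3)
2. K lies on line TG with TK:KG = -5:3 ⇒ K = (-3, -6)
3. M is where the line through A parallel to TV meets line NK ⇒ M = (6/5, 19/5)
M = N + t·(K−N) with t = -2/5, so NM:MK = t:(1−t) = -2/5:7/5

NM:MK = -2/7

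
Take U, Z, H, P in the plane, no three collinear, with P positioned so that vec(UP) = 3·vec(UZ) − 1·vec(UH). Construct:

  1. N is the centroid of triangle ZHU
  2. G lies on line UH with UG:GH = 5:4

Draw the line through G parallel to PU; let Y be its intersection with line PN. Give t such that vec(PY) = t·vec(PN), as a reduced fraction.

Set U = (0, 0), Z = (1, 0), H = (0, 1), P = (3, -1); any affine frame gives the same invariant.
1. N is the centroid of triangle ZHU ⇒ N = (1/3, 1/3)
2. G lies on line UH with UG:GH = 5:4 ⇒ G = (0, 5/9)
through G parallel to PU: direction (-3, 1); meets PN at Y = (-1/3, 2/3)
Y = P + t·(N−P) with t = 5/4

t = 5/4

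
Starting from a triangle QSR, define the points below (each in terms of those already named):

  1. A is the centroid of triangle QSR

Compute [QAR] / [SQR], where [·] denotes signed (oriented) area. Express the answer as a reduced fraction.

Assign Q = (0, 0), S = (1, 0), R = (0, 1) — the answer is frame-independent, so this choice is without loss of generality.
1. A is the centroid of triangle QSR ⇒ A = (1/3, 1/3)
2·[QAR] = 1/3, 2·[SQR] = -1
[QAR]:[SQR] = 1/3:-1 = -1/3

[QAR]:[SQR] = -1/3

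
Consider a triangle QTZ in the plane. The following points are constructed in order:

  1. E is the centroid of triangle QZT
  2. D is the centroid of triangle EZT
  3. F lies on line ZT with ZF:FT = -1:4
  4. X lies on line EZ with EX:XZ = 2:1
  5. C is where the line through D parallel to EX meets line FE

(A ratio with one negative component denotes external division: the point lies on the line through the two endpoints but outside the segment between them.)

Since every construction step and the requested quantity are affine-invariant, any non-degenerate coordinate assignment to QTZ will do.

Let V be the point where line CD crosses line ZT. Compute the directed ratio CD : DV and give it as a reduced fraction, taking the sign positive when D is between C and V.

Assign Q = (0, 0), T = (1, 0), Z = (0, 1) — the answer is frame-independent, so this choice is without loss of generality.
1. E is the centroid of triangle QZT ⇒ E = (1/3, 1/3)
2. D is the centroid of triangle EZT ⇒ D = (4/9, 4/9)
3. F lies on line ZT with ZF:FT = -1:4 ⇒ F = (-1/3, 4/3)
4. X lies on line EZ with EX:XZ = 2:1 ⇒ X = (1/9, 7/9)
5. C is where the line through D parallel to EX meets line FE ⇒ C = (1, -2/3)
line CD meets ZT at V = (1/3, 2/3)
D = C + t·(V−C) with t = 5/6, so CD:DV = 5/6:1/6

CD:DV = 5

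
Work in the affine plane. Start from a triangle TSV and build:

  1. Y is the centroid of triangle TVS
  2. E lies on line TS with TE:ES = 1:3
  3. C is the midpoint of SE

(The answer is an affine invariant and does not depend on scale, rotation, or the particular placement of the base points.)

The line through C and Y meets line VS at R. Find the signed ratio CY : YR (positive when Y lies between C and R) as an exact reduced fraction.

CY:YR = 1/8

Choose coordinates T = (0, 0), S = (1, 0), V = (0, 1).
1. Y is the centroid of triangle TVS ⇒ Y = (1/3, 1/3)
2. E lies on line TS with TE:ES = 1:3 ⇒ E = (1/4, 0)
3. C is the midpoint of SE ⇒ C = (5/8, 0)
line CY meets VS at R = (-2, 3)
Y = C + t·(R−C) with t = 1/9, so CY:YR = 1/9:8/9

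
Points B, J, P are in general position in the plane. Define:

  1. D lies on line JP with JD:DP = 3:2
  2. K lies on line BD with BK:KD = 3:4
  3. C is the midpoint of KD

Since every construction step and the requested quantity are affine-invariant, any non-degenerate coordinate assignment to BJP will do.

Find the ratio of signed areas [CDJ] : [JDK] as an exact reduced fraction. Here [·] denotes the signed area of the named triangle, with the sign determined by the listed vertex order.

[CDJ]:[JDK] = -1/2

Work in coordinates with B = (0, 0), J = (1, 0), P = (0, 1).
1. D lies on line JP with JD:DP = 3:2 ⇒ D = (2/5, 3/5)
2. K lies on line BD with BK:KD = 3:4 ⇒ K = (6/35, 9/35)
3. C is the midpoint of KD ⇒ C = (2/7, 3/7)
2·[CDJ] = -6/35, 2·[JDK] = 12/35
[CDJ]:[JDK] = -6/35:12/35 = -1/2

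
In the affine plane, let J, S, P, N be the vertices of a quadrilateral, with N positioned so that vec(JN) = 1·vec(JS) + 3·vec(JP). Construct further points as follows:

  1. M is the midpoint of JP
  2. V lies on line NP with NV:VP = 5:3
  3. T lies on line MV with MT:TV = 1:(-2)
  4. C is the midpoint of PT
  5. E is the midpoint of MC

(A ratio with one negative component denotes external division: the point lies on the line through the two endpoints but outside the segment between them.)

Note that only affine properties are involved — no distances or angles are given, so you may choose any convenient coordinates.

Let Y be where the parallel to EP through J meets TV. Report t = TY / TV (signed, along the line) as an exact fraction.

t = 2/3

Choose coordinates J = (0, 0), S = (1, 0), P = (0, 1), N = (1, 3).
1. M is the midpoint of JP ⇒ M = (0, 1/2)
2. V lies on line NP with NV:VP = 5:3 ⇒ V = (3/8, 7/4)
3. T lies on line MV with MT:TV = 1:(-2) ⇒ T = (-3/8, -3/4)
4. C is the midpoint of PT ⇒ C = (-3/16, 1/8)
5. E is the midpoint of MC ⇒ E = (-3/32, 5/16)
through J parallel to EP: direction (3/32, 11/16); meets TV at Y = (1/8, 11/12)
Y = T + t·(V−T) with t = 2/3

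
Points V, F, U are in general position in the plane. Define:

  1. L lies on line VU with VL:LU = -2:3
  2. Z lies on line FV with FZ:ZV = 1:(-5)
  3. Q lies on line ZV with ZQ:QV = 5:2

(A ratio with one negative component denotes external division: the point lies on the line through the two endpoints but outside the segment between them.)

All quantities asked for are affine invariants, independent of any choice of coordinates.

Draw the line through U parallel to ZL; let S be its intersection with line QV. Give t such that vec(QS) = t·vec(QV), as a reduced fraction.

t = 11/4

Work in coordinates with V = (0, 0), F = (1, 0), U = (0, 1).
1. L lies on line VU with VL:LU = -2:3 ⇒ L = (0, -2)
2. Z lies on line FV with FZ:ZV = 1:(-5) ⇒ Z = (5/4, 0)
3. Q lies on line ZV with ZQ:QV = 5:2 ⇒ Q = (5/14, 0)
through U parallel to ZL: direction (-5/4, -2); meets QV at S = (-5/8, 0)
S = Q + t·(V−Q) with t = 11/4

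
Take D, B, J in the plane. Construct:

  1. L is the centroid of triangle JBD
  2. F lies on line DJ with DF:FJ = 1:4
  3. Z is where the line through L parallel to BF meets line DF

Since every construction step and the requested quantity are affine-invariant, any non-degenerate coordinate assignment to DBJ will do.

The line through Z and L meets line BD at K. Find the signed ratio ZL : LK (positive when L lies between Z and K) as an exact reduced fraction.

ZL:LK = 1/5

Assign D = (0, 0), B = (1, 0), J = (0, 1) — the answer is frame-independent, so this choice is without loss of generality.
1. L is the centroid of triangle JBD ⇒ L = (1/3, 1/3)
2. F lies on line DJ with DF:FJ = 1:4 ⇒ F = (0, 1/5)
3. Z is where the line through L parallel to BF meets line DF ⇒ Z = (0, 2/5)
line ZL meets BD at K = (2, 0)
L = Z + t·(K−Z) with t = 1/6, so ZL:LK = 1/6:5/6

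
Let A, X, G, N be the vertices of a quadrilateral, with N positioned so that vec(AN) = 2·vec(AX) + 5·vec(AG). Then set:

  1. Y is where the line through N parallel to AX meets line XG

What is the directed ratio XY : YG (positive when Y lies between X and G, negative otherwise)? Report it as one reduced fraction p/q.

Choose coordinates A = (0, 0), X = (1, 0), G = (0, 1), N = (2, 5).
1. Y is where the line through N parallel to AX meets line XG ⇒ Y = (-4, 5)
Y = X + t·(G−X) with t = 5, so XY:YG = t:(1−t) = 5:-4

XY:YG = -5/4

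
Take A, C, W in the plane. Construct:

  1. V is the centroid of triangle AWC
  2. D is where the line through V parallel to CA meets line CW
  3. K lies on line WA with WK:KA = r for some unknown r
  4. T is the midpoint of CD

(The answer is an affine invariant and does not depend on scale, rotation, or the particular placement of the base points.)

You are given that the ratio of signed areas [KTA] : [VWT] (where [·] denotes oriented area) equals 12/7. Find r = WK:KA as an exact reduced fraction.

r = 3/4

Choose coordinates A = (0, 0), C = (1, 0), W = (0, 1).
1. V is the centroid of triangle AWC ⇒ V = (1/3, 1/3)
2. D is where the line through V parallel to CA meets line CW ⇒ D = (2/3, 1/3)
3. With WK:KA = r, write λ = r/(r+1) so K = W + λ·(A−W); K is affine-linear in λ
4. T is the midpoint of CD ⇒ T = (5/6, 1/6)
Every point depending on K is an affine combination of K and λ-independent points, so each such coordinate is linear in λ; the λ² term in each signed area is a multiple of (A−W)×(A−W) = 0, so 2·[KTA] and 2·[VWT] are each linear in λ. Evaluating at λ=0 and λ=1:
  2·[KTA] = 5/6·λ − 5/6,   2·[VWT] = -5/18
So [KTA]:[VWT] = (5/6·λ − 5/6) / (-5/18). Setting this equal to 12/7:
  5/6·λ − 5/6 = 12/7·(-5/18)  ⇒  λ = 3/7
Then r = λ/(1−λ) = (3/7)/(4/7) = 3/4. Check: with r = 3/4, K = (0, 4/7) and [KTA]:[VWT] = 12/7 as required.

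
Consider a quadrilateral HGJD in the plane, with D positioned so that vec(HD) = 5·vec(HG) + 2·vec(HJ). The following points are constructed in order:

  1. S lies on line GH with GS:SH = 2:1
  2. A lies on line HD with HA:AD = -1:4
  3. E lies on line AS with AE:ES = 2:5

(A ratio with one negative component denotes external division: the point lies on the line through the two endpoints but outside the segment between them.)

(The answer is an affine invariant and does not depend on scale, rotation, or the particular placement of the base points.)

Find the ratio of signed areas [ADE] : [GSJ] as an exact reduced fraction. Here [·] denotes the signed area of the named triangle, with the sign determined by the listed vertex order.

Choose coordinates H = (0, 0), G = (1, 0), J = (0, 1), D = (5, 2).
1. S lies on line GH with GS:SH = 2:1 ⇒ S = (1/3, 0)
2. A lies on line HD with HA:AD = -1:4 ⇒ A = (-5/3, -2/3)
3. E lies on line AS with AE:ES = 2:5 ⇒ E = (-23/21, -10/21)
2·[ADE] = -16/63, 2·[GSJ] = -2/3
[ADE]:[GSJ] = -16/63:-2/3 = 8/21

[ADE]:[GSJ] = 8/21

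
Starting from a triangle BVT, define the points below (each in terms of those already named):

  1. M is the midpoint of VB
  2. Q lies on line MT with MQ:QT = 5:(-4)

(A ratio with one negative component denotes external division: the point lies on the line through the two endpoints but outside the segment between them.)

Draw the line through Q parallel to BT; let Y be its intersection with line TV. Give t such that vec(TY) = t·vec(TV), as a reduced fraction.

Set B = (0, 0), V = (1, 0), T = (0, 1); any affine frame gives the same invariant.
1. M is the midpoint of VB ⇒ M = (1/2, 0)
2. Q lies on line MT with MQ:QT = 5:(-4) ⇒ Q = (-2, 5)
through Q parallel to BT: direction (0, 1); meets TV at Y = (-2, 3)
Y = T + t·(V−T) with t = -2

t = -2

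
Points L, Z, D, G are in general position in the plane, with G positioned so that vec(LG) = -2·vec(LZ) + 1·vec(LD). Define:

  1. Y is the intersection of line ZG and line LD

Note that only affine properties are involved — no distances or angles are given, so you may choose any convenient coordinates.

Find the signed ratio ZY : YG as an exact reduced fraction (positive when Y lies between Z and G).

ZY:YG = 1/2

Work in coordinates with L = (0, 0), Z = (1, 0), D = (0, 1), G = (-2, 1).
1. Y is the intersection of line ZG and line LD ⇒ Y = (0, 1/3)
Y = Z + t·(G−Z) with t = 1/3, so ZY:YG = t:(1−t) = 1/3:2/3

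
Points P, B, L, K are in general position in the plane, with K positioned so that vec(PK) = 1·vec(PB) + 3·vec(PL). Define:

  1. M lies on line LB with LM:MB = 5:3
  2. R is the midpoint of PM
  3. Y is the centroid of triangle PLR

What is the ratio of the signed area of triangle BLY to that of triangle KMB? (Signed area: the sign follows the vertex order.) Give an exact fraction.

Work in coordinates with P = (0, 0), B = (1, 0), L = (0, 1), K = (1, 3).
1. M lies on line LB with LM:MB = 5:3 ⇒ M = (5/8, 3/8)
2. R is the midpoint of PM ⇒ R = (5/16, 3/16)
3. Y is the centroid of triangle PLR ⇒ Y = (5/48, 19/48)
2·[BLY] = 1/2, 2·[KMB] = 9/8
[BLY]:[KMB] = 1/2:9/8 = 4/9

[BLY]:[KMB] = 4/9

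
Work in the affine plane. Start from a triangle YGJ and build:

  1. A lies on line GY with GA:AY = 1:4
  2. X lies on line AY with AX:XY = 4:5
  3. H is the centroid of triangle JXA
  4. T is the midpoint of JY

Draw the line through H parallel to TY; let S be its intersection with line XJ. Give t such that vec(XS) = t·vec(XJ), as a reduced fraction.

Assign Y = (0, 0), G = (1, 0), J = (0, 1) — the answer is frame-independent, so this choice is without loss of generality.
1. A lies on line GY with GA:AY = 1:4 ⇒ A = (4/5, 0)
2. X lies on line AY with AX:XY = 4:5 ⇒ X = (4/9, 0)
3. H is the centroid of triangle JXA ⇒ H = (56/135, 1/3)
4. T is the midpoint of JY ⇒ T = (0, 1/2)
through H parallel to TY: direction (0, -1/2); meets XJ at S = (56/135, 1/15)
S = X + t·(J−X) with t = 1/15

t = 1/15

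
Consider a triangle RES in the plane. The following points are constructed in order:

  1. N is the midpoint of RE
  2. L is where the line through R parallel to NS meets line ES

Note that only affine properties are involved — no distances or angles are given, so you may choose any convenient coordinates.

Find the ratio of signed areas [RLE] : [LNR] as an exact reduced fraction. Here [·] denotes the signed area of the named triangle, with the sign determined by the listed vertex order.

[RLE]:[LNR] = 2

Set R = (0, 0), E = (1, 0), S = (0, 1); any affine frame gives the same invariant.
1. N is the midpoint of RE ⇒ N = (1/2, 0)
2. L is where the line through R parallel to NS meets line ES ⇒ L = (-1, 2)
2·[RLE] = -2, 2·[LNR] = -1
[RLE]:[LNR] = -2:-1 = 2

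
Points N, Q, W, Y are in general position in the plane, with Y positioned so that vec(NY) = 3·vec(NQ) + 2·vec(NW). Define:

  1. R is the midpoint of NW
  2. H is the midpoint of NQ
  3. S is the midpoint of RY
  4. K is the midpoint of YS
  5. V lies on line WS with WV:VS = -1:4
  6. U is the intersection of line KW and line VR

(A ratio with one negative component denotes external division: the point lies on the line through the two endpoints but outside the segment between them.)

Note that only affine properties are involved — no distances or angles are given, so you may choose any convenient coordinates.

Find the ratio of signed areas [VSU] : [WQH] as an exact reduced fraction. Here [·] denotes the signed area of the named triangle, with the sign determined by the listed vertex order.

[VSU]:[WQH] = 1/5

Assign N = (0, 0), Q = (1, 0), W = (0, 1), Y = (3, 2) — the answer is frame-independent, so this choice is without loss of generality.
1. R is the midpoint of NW ⇒ R = (0, 1/2)
2. H is the midpoint of NQ ⇒ H = (1/2, 0)
3. S is the midpoint of RY ⇒ S = (3/2, 5/4)
4. K is the midpoint of YS ⇒ K = (9/4, 13/8)
5. V lies on line WS with WV:VS = -1:4 ⇒ V = (-1/2, 11/12)
6. U is the intersection of line KW and line VR ⇒ U = (-9/20, 7/8)
2·[VSU] = -1/10, 2·[WQH] = -1/2
[VSU]:[WQH] = -1/10:-1/2 = 1/5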